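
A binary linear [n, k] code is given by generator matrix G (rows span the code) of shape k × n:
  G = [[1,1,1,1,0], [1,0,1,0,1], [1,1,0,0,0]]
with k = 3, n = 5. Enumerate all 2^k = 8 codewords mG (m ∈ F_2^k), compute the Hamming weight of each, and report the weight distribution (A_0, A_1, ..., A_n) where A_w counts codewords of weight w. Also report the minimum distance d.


Weight distribution: A_0 = 1, A_2 = 2, A_3 = 4, A_4 = 1. Minimum distance d = 2.

Enumerate all 2^3 = 8 messages m ∈ F_2^3.
For each, compute codeword c = mG in F_2^5, then tally its weight.
  m = 000 → c = 00000, weight = 0.
  m = 100 → c = 11110, weight = 4.
  m = 010 → c = 10101, weight = 3.
  m = 110 → c = 01011, weight = 3.
  m = 001 → c = 11000, weight = 2.
  m = 101 → c = 00110, weight = 2.
  m = 011 → c = 01101, weight = 3.
  m = 111 → c = 10011, weight = 3.
Tally weights:
  weight 0: 1 codewords.
  weight 2: 2 codewords.
  weight 3: 4 codewords.
  weight 4: 1 codewords.
Minimum distance d = smallest w > 0 with A_w > 0 = 2.
Sanity: Σ A_w = 8 = 2^3 = 8 ✓.


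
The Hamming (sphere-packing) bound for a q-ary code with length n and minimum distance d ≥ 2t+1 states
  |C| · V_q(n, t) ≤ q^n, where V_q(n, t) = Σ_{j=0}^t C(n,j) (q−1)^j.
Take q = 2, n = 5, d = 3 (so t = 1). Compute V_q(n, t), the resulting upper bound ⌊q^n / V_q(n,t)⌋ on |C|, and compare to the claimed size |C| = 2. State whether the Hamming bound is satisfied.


V_q(n, t) = 6, q^n = 32, Hamming bound = 5, |C| = 2 ≤ bound (satisfied).

Step 1: Compute V_q(n, t) = Σ_{j=0}^1 C(n, j) (q−1)^j.
  j = 0: C(5,0)·(1)^0 = 1·1 = 1.
  j = 1: C(5,1)·(1)^1 = 5·1 = 5.
  V_q(n, t) = 1 + 5 = 6.
Step 2: q^n = 2^5 = 32.
Step 3: Hamming bound ⌊q^n / V_q(n,t)⌋ = ⌊32/6⌋ = 5.
Step 4: Compare |C| = 2 to 5: satisfied.
The claimed |C| lies below the Hamming bound.


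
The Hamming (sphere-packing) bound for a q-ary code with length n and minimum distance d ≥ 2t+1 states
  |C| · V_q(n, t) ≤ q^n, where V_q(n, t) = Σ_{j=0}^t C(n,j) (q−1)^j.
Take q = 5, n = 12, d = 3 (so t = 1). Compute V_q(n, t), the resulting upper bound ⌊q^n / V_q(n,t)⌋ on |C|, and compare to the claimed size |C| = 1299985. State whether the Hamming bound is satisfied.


V_q(n, t) = 49, q^n = 244140625, Hamming bound = 4982461, |C| = 1299985 ≤ bound (satisfied).

Step 1: Compute V_q(n, t) = Σ_{j=0}^1 C(n, j) (q−1)^j.
  j = 0: C(12,0)·(4)^0 = 1·1 = 1.
  j = 1: C(12,1)·(4)^1 = 12·4 = 48.
  V_q(n, t) = 1 + 48 = 49.
Step 2: q^n = 5^12 = 244140625.
Step 3: Hamming bound ⌊q^n / V_q(n,t)⌋ = ⌊244140625/49⌋ = 4982461.
Step 4: Compare |C| = 1299985 to 4982461: satisfied.
The claimed |C| lies below the Hamming bound.


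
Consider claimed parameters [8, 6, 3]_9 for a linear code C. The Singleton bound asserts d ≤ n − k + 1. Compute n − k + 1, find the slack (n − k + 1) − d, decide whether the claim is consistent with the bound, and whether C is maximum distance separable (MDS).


Singleton RHS = n − k + 1 = 3, slack = 0, bound satisfied, MDS.

Singleton bound: d ≤ n − k + 1.
Here n = 8, k = 6, so n − k + 1 = 3.
Given d = 3, check d ≤ 3: YES.
Slack = (n − k + 1) − d = 0.
The code is MDS (slack = 0).
Description: the claimed parameters are [8, 6, 3]_9; such a code would be MDS (meets Singleton bound).


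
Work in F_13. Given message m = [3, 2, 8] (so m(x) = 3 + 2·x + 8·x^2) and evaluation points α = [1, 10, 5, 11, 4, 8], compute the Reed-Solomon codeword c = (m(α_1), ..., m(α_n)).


c = [0, 4, 5, 5, 9, 11]

Message polynomial: m(x) = 3 + 2·x + 8·x^2 (mod 13).
For each evaluation point α_i, compute m(α_i) mod 13:
  α_1 = 1: Horner steps 8 → 10 → 0, so m(1) = 0.
  α_2 = 10: Horner steps 8 → 4 → 4, so m(10) = 4.
  α_3 = 5: Horner steps 8 → 3 → 5, so m(5) = 5.
  α_4 = 11: Horner steps 8 → 12 → 5, so m(11) = 5.
  α_5 = 4: Horner steps 8 → 8 → 9, so m(4) = 9.
  α_6 = 8: Horner steps 8 → 1 → 11, so m(8) = 11.
Codeword c = [0, 4, 5, 5, 9, 11] ∈ F_13^6.


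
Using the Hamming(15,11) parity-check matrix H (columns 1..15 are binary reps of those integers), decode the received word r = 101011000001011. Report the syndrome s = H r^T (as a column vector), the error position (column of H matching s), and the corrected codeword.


s = (1, 1, 0, 0)^T, error position = 12, corrected codeword c = 101011000000011

Compute s = H r^T mod 2 one row at a time:
  s_1 = 0 + 0 + 0 + 0 + 1 + 0 + 1 + 1 = 3 ≡ 1 (mod 2).
  s_2 = 0 + 1 + 1 + 0 + 1 + 0 + 1 + 1 = 5 ≡ 1 (mod 2).
  s_3 = 0 + 1 + 1 + 0 + 0 + 0 + 1 + 1 = 4 ≡ 0 (mod 2).
  s_4 = 1 + 1 + 1 + 0 + 0 + 0 + 0 + 1 = 4 ≡ 0 (mod 2).
s = (1, 1, 0, 0)^T — this equals column 12 of H (binary 1100), so error is at position 12.
Correct: flip bit 12 of r = 101011000001011 to get c = 101011000000011.


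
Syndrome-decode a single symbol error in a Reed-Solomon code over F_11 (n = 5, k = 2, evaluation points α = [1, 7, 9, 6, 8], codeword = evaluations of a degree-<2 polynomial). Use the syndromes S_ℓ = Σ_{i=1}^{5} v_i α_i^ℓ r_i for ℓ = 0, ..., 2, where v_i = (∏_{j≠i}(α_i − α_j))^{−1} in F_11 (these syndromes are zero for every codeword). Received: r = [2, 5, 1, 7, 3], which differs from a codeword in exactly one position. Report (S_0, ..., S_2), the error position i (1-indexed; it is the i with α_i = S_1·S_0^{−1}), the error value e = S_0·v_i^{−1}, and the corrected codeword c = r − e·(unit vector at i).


S = (5, 5, 5), error at position 1, error magnitude e = 7, c = [6, 5, 1, 7, 3].

Step 1: column multipliers v_i = (∏_{j≠i}(α_i − α_j))^{−1} mod 11.
  i = 1 (α = 1): (1−7)(1−9)(1−6)(1−8) = (−6)·(−8)·(−5)·(−7) = 1680 ≡ 8, so v_1 = 8^{−1} = 7 (mod 11).
  i = 2 (α = 7): (7−1)(7−9)(7−6)(7−8) = 6·(−2)·1·(−1) = 12 ≡ 1, so v_2 = 1^{−1} = 1 (mod 11).
  i = 3 (α = 9): (9−1)(9−7)(9−6)(9−8) = 8·2·3·1 = 48 ≡ 4, so v_3 = 4^{−1} = 3 (mod 11).
  i = 4 (α = 6): (6−1)(6−7)(6−9)(6−8) = 5·(−1)·(−3)·(−2) = −30 ≡ 3, so v_4 = 3^{−1} = 4 (mod 11).
  i = 5 (α = 8): (8−1)(8−7)(8−9)(8−6) = 7·1·(−1)·2 = −14 ≡ 8, so v_5 = 8^{−1} = 7 (mod 11).
  v = [7, 1, 3, 4, 7].
Step 2: syndromes of r = [2, 5, 1, 7, 3] (all sums mod 11).
  S_0 = Σ v_i r_i = 7·2 + 1·5 + 3·1 + 4·7 + 7·3 = 71 ≡ 5.
  S_1 = Σ v_i α_i r_i = 7·1·2 + 1·7·5 + 3·9·1 + 4·6·7 + 7·8·3 = 412 ≡ 5.
  α_i^2 mod 11 = [1, 5, 4, 3, 9].
  S_2 = Σ v_i α_i^2 r_i = 7·1·2 + 1·5·5 + 3·4·1 + 4·3·7 + 7·9·3 = 324 ≡ 5.
  S = (5, 5, 5) ≠ 0, so r is not a codeword (an error is present).
Step 3: locate the error. For a single error e at position i, S_ℓ = v_i·e·α_i^ℓ, so α_err = S_1/S_0.
  S_0^{−1} = 5^{−1} = 9 (mod 11), so α_err = 5·9 = 45 ≡ 1 = α_1. Error position i = 1.
  Consistency check: S_2/S_1 = 5·9 = 45 ≡ 1 = α_err ✓ (single-error assumption holds).
Step 4: error magnitude e = S_0/v_1 = S_0·∏_{j≠1}(α_1 − α_j) = 5·8 = 40 ≡ 7 (mod 11).
Step 5: correct position 1: c_1 = r_1 − e = 2 − 7 ≡ 6 (mod 11). Hence c = [6, 5, 1, 7, 3].
  Check: interpolating c through the α_i gives m(x) = 8 + 9·x (degree < 2) with m(α_i) = c_i for every i, so c is indeed a codeword.


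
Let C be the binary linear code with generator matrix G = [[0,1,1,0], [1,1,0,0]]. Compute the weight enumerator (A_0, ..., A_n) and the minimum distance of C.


Weight distribution: A_0 = 1, A_2 = 3. Minimum distance d = 2.

Enumerate all 2^2 = 4 messages m ∈ F_2^2.
For each, compute codeword c = mG in F_2^4, then tally its weight.
  m = 00 → c = 0000, weight = 0.
  m = 10 → c = 0110, weight = 2.
  m = 01 → c = 1100, weight = 2.
  m = 11 → c = 1010, weight = 2.
Tally weights:
  weight 0: 1 codewords.
  weight 2: 3 codewords.
Minimum distance d = smallest w > 0 with A_w > 0 = 2.
Sanity: Σ A_w = 4 = 2^2 = 4 ✓.


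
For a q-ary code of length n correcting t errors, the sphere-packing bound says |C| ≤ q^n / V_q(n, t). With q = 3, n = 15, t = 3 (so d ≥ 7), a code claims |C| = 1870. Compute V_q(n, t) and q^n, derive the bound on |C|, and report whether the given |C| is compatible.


V_q(n, t) = 4091, q^n = 14348907, Hamming bound = 3507, |C| = 1870 ≤ bound (satisfied).

Step 1: Compute V_q(n, t) = Σ_{j=0}^3 C(n, j) (q−1)^j.
  j = 0: C(15,0)·(2)^0 = 1·1 = 1.
  j = 1: C(15,1)·(2)^1 = 15·2 = 30.
  j = 2: C(15,2)·(2)^2 = 105·4 = 420.
  j = 3: C(15,3)·(2)^3 = 455·8 = 3640.
  V_q(n, t) = 1 + 30 + 420 + 3640 = 4091.
Step 2: q^n = 3^15 = 14348907.
Step 3: Hamming bound ⌊q^n / V_q(n,t)⌋ = ⌊14348907/4091⌋ = 3507.
Step 4: Compare |C| = 1870 to 3507: satisfied.
The claimed |C| lies below the Hamming bound.


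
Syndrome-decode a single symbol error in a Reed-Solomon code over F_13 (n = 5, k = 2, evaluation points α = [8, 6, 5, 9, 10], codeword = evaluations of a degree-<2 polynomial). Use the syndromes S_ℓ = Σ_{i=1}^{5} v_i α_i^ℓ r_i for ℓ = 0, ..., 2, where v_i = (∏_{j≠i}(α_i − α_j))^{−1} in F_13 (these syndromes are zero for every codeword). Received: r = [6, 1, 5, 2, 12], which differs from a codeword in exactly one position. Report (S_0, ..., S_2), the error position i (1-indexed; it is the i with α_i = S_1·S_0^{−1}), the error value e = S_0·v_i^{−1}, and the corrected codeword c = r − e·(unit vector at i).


S = (1, 10, 9), error at position 5, error magnitude e = 1, c = [6, 1, 5, 2, 11].

Step 1: column multipliers v_i = (∏_{j≠i}(α_i − α_j))^{−1} mod 13.
  i = 1 (α = 8): (8−6)(8−5)(8−9)(8−10) = 2·3·(−1)·(−2) = 12 ≡ 12, so v_1 = 12^{−1} = 12 (mod 13).
  i = 2 (α = 6): (6−8)(6−5)(6−9)(6−10) = (−2)·1·(−3)·(−4) = −24 ≡ 2, so v_2 = 2^{−1} = 7 (mod 13).
  i = 3 (α = 5): (5−8)(5−6)(5−9)(5−10) = (−3)·(−1)·(−4)·(−5) = 60 ≡ 8, so v_3 = 8^{−1} = 5 (mod 13).
  i = 4 (α = 9): (9−8)(9−6)(9−5)(9−10) = 1·3·4·(−1) = −12 ≡ 1, so v_4 = 1^{−1} = 1 (mod 13).
  i = 5 (α = 10): (10−8)(10−6)(10−5)(10−9) = 2·4·5·1 = 40 ≡ 1, so v_5 = 1^{−1} = 1 (mod 13).
  v = [12, 7, 5, 1, 1].
Step 2: syndromes of r = [6, 1, 5, 2, 12] (all sums mod 13).
  S_0 = Σ v_i r_i = 12·6 + 7·1 + 5·5 + 1·2 + 1·12 = 118 ≡ 1.
  S_1 = Σ v_i α_i r_i = 12·8·6 + 7·6·1 + 5·5·5 + 1·9·2 + 1·10·12 = 881 ≡ 10.
  α_i^2 mod 13 = [12, 10, 12, 3, 9].
  S_2 = Σ v_i α_i^2 r_i = 12·12·6 + 7·10·1 + 5·12·5 + 1·3·2 + 1·9·12 = 1348 ≡ 9.
  S = (1, 10, 9) ≠ 0, so r is not a codeword (an error is present).
Step 3: locate the error. For a single error e at position i, S_ℓ = v_i·e·α_i^ℓ, so α_err = S_1/S_0.
  S_0^{−1} = 1^{−1} = 1 (mod 13), so α_err = 10·1 = 10 ≡ 10 = α_5. Error position i = 5.
  Consistency check: S_2/S_1 = 9·4 = 36 ≡ 10 = α_err ✓ (single-error assumption holds).
Step 4: error magnitude e = S_0/v_5 = S_0·∏_{j≠5}(α_5 − α_j) = 1·1 = 1 ≡ 1 (mod 13).
Step 5: correct position 5: c_5 = r_5 − e = 12 − 1 ≡ 11 (mod 13). Hence c = [6, 1, 5, 2, 11].
  Check: interpolating c through the α_i gives m(x) = 12 + 9·x (degree < 2) with m(α_i) = c_i for every i, so c is indeed a codeword.


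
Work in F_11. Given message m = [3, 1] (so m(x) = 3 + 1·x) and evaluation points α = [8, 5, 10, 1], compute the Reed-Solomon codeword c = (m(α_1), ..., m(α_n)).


c = [0, 8, 2, 4]

Message polynomial: m(x) = 3 + 1·x (mod 11).
For each evaluation point α_i, compute m(α_i) mod 11:
  α_1 = 8: Horner steps 1 → 0, so m(8) = 0.
  α_2 = 5: Horner steps 1 → 8, so m(5) = 8.
  α_3 = 10: Horner steps 1 → 2, so m(10) = 2.
  α_4 = 1: Horner steps 1 → 4, so m(1) = 4.
Codeword c = [0, 8, 2, 4] ∈ F_11^4.


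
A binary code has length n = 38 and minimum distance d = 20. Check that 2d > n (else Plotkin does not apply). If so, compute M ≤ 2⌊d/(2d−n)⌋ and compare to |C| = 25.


Plotkin bound M ≤ 20; given |C| = 25 > bound (violated).

Check applicability: 2d = 40, n = 38.
2d − n = 2 > 0, so Plotkin applies.
Compute d/(2d−n) = 20/2 ≈ 10.0000.
⌊d/(2d−n)⌋ = 10.
Plotkin bound: M ≤ 2·10 = 20.
Given |C| = 25, check: VIOLATED.
This |C| is above the Plotkin bound, so no binary code with n = 38, d = 20 and 25 codewords exists.


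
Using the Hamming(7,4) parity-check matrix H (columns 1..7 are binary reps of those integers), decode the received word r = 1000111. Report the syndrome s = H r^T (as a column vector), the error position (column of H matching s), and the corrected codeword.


s = (1, 0, 1)^T, error position = 5, corrected codeword c = 1000011

Compute s = H r^T mod 2 one row at a time:
  s_1 = 0 + 1 + 1 + 1 = 3 ≡ 1 (mod 2).
  s_2 = 0 + 0 + 1 + 1 = 2 ≡ 0 (mod 2).
  s_3 = 1 + 0 + 1 + 1 = 3 ≡ 1 (mod 2).
s = (1, 0, 1)^T — this equals column 5 of H (binary 101), so error is at position 5.
Correct: flip bit 5 of r = 1000111 to get c = 1000011.


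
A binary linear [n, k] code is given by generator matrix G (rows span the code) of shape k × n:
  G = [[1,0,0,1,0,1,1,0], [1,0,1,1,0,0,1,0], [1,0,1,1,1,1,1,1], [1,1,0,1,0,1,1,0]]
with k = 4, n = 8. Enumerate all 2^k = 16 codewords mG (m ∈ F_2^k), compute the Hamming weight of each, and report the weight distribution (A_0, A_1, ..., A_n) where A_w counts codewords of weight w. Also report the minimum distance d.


Weight distribution: A_0 = 1, A_1 = 1, A_2 = 1, A_3 = 3, A_4 = 4, A_5 = 3, A_6 = 1, A_7 = 1, A_8 = 1. Minimum distance d = 1.

Enumerate all 2^4 = 16 messages m ∈ F_2^4.
For each, compute codeword c = mG in F_2^8, then tally its weight.
  m = 0000 → c = 00000000, weight = 0.
  m = 1000 → c = 10010110, weight = 4.
  m = 0100 → c = 10110010, weight = 4.
  m = 1100 → c = 00100100, weight = 2.
  m = 0010 → c = 10111111, weight = 7.
  m = 1010 → c = 00101001, weight = 3.
  m = 0110 → c = 00001101, weight = 3.
  m = 1110 → c = 10011011, weight = 5.
  m = 0001 → c = 11010110, weight = 5.
  m = 1001 → c = 01000000, weight = 1.
  m = 0101 → c = 01100100, weight = 3.
  m = 1101 → c = 11110010, weight = 5.
  m = 0011 → c = 01101001, weight = 4.
  m = 1011 → c = 11111111, weight = 8.
  m = 0111 → c = 11011011, weight = 6.
  m = 1111 → c = 01001101, weight = 4.
Tally weights:
  weight 0: 1 codewords.
  weight 1: 1 codewords.
  weight 2: 1 codewords.
  weight 3: 3 codewords.
  weight 4: 4 codewords.
  weight 5: 3 codewords.
  weight 6: 1 codewords.
  weight 7: 1 codewords.
  weight 8: 1 codewords.
Minimum distance d = smallest w > 0 with A_w > 0 = 1.
Sanity: Σ A_w = 16 = 2^4 = 16 ✓.


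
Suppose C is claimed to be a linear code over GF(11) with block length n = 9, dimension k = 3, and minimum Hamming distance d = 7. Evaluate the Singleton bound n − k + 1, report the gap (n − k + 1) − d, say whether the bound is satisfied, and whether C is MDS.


Singleton RHS = n − k + 1 = 7, slack = 0, bound satisfied, MDS.

Singleton bound: d ≤ n − k + 1.
Here n = 9, k = 3, so n − k + 1 = 7.
Given d = 7, check d ≤ 7: YES.
Slack = (n − k + 1) − d = 0.
The code is MDS (slack = 0).
Description: the claimed parameters are [9, 3, 7]_11; such a code would be MDS (meets Singleton bound).


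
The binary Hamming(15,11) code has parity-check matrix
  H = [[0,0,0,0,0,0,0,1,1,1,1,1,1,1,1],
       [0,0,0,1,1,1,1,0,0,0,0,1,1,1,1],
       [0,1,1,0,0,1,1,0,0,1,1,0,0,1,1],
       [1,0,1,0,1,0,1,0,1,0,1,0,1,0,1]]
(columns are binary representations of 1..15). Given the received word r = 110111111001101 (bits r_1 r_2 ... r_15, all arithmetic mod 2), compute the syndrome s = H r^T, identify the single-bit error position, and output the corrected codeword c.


s = (1, 1, 0, 0)^T, error position = 12, corrected codeword c = 110111111000101

Compute s = H r^T mod 2 one row at a time:
  s_1 = 1 + 1 + 0 + 0 + 1 + 1 + 0 + 1 = 5 ≡ 1 (mod 2).
  s_2 = 1 + 1 + 1 + 1 + 1 + 1 + 0 + 1 = 7 ≡ 1 (mod 2).
  s_3 = 1 + 0 + 1 + 1 + 0 + 0 + 0 + 1 = 4 ≡ 0 (mod 2).
  s_4 = 1 + 0 + 1 + 1 + 1 + 0 + 1 + 1 = 6 ≡ 0 (mod 2).
s = (1, 1, 0, 0)^T — this equals column 12 of H (binary 1100), so error is at position 12.
Correct: flip bit 12 of r = 110111111001101 to get c = 110111111000101.


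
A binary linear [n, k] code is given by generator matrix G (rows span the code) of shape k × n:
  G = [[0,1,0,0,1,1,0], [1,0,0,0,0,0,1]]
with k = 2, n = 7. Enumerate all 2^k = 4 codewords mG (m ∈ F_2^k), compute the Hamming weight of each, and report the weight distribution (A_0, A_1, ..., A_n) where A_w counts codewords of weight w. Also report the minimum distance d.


Weight distribution: A_0 = 1, A_2 = 1, A_3 = 1, A_5 = 1. Minimum distance d = 2.

Enumerate all 2^2 = 4 messages m ∈ F_2^2.
For each, compute codeword c = mG in F_2^7, then tally its weight.
  m = 00 → c = 0000000, weight = 0.
  m = 10 → c = 0100110, weight = 3.
  m = 01 → c = 1000001, weight = 2.
  m = 11 → c = 1100111, weight = 5.
Tally weights:
  weight 0: 1 codewords.
  weight 2: 1 codewords.
  weight 3: 1 codewords.
  weight 5: 1 codewords.
Minimum distance d = smallest w > 0 with A_w > 0 = 2.
Sanity: Σ A_w = 4 = 2^2 = 4 ✓.


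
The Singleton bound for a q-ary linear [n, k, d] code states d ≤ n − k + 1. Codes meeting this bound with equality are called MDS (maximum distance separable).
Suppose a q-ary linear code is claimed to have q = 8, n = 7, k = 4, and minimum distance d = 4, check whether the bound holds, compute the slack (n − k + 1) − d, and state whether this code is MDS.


Singleton RHS = n − k + 1 = 4, slack = 0, bound satisfied, MDS.

Singleton bound: d ≤ n − k + 1.
Here n = 7, k = 4, so n − k + 1 = 4.
Given d = 4, check d ≤ 4: YES.
Slack = (n − k + 1) − d = 0.
The code is MDS (slack = 0).
Description: the claimed parameters are [7, 4, 4]_8; such a code would be MDS (meets Singleton bound).


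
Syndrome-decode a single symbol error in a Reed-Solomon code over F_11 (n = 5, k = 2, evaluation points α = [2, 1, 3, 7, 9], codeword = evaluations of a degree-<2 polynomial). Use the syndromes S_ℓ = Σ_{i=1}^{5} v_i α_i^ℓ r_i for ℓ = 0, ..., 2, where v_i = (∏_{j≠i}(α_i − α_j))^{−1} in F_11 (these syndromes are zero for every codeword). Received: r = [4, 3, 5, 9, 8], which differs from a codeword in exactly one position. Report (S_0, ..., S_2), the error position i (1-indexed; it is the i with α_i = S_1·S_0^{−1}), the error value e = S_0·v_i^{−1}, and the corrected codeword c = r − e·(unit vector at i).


S = (8, 6, 10), error at position 5, error magnitude e = 8, c = [4, 3, 5, 9, 0].

Step 1: column multipliers v_i = (∏_{j≠i}(α_i − α_j))^{−1} mod 11.
  i = 1 (α = 2): (2−1)(2−3)(2−7)(2−9) = 1·(−1)·(−5)·(−7) = −35 ≡ 9, so v_1 = 9^{−1} = 5 (mod 11).
  i = 2 (α = 1): (1−2)(1−3)(1−7)(1−9) = (−1)·(−2)·(−6)·(−8) = 96 ≡ 8, so v_2 = 8^{−1} = 7 (mod 11).
  i = 3 (α = 3): (3−2)(3−1)(3−7)(3−9) = 1·2·(−4)·(−6) = 48 ≡ 4, so v_3 = 4^{−1} = 3 (mod 11).
  i = 4 (α = 7): (7−2)(7−1)(7−3)(7−9) = 5·6·4·(−2) = −240 ≡ 2, so v_4 = 2^{−1} = 6 (mod 11).
  i = 5 (α = 9): (9−2)(9−1)(9−3)(9−7) = 7·8·6·2 = 672 ≡ 1, so v_5 = 1^{−1} = 1 (mod 11).
  v = [5, 7, 3, 6, 1].
Step 2: syndromes of r = [4, 3, 5, 9, 8] (all sums mod 11).
  S_0 = Σ v_i r_i = 5·4 + 7·3 + 3·5 + 6·9 + 1·8 = 118 ≡ 8.
  S_1 = Σ v_i α_i r_i = 5·2·4 + 7·1·3 + 3·3·5 + 6·7·9 + 1·9·8 = 556 ≡ 6.
  α_i^2 mod 11 = [4, 1, 9, 5, 4].
  S_2 = Σ v_i α_i^2 r_i = 5·4·4 + 7·1·3 + 3·9·5 + 6·5·9 + 1·4·8 = 538 ≡ 10.
  S = (8, 6, 10) ≠ 0, so r is not a codeword (an error is present).
Step 3: locate the error. For a single error e at position i, S_ℓ = v_i·e·α_i^ℓ, so α_err = S_1/S_0.
  S_0^{−1} = 8^{−1} = 7 (mod 11), so α_err = 6·7 = 42 ≡ 9 = α_5. Error position i = 5.
  Consistency check: S_2/S_1 = 10·2 = 20 ≡ 9 = α_err ✓ (single-error assumption holds).
Step 4: error magnitude e = S_0/v_5 = S_0·∏_{j≠5}(α_5 − α_j) = 8·1 = 8 ≡ 8 (mod 11).
Step 5: correct position 5: c_5 = r_5 − e = 8 − 8 ≡ 0 (mod 11). Hence c = [4, 3, 5, 9, 0].
  Check: interpolating c through the α_i gives m(x) = 2 + 1·x (degree < 2) with m(α_i) = c_i for every i, so c is indeed a codeword.


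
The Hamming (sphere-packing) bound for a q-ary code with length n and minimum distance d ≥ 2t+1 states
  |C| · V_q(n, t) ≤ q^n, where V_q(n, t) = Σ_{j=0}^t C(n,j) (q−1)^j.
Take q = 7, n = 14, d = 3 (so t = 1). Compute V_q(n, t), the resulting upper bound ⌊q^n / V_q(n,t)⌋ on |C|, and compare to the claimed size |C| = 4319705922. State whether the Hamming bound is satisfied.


V_q(n, t) = 85, q^n = 678223072849, Hamming bound = 7979094974, |C| = 4319705922 ≤ bound (satisfied).

Step 1: Compute V_q(n, t) = Σ_{j=0}^1 C(n, j) (q−1)^j.
  j = 0: C(14,0)·(6)^0 = 1·1 = 1.
  j = 1: C(14,1)·(6)^1 = 14·6 = 84.
  V_q(n, t) = 1 + 84 = 85.
Step 2: q^n = 7^14 = 678223072849.
Step 3: Hamming bound ⌊q^n / V_q(n,t)⌋ = ⌊678223072849/85⌋ = 7979094974.
Step 4: Compare |C| = 4319705922 to 7979094974: satisfied.
The claimed |C| lies below the Hamming bound.


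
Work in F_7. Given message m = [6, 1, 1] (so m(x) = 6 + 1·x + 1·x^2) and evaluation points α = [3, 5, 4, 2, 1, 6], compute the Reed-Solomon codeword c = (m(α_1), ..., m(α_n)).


c = [4, 1, 5, 5, 1, 6]

Message polynomial: m(x) = 6 + 1·x + 1·x^2 (mod 7).
For each evaluation point α_i, compute m(α_i) mod 7:
  α_1 = 3: Horner steps 1 → 4 → 4, so m(3) = 4.
  α_2 = 5: Horner steps 1 → 6 → 1, so m(5) = 1.
  α_3 = 4: Horner steps 1 → 5 → 5, so m(4) = 5.
  α_4 = 2: Horner steps 1 → 3 → 5, so m(2) = 5.
  α_5 = 1: Horner steps 1 → 2 → 1, so m(1) = 1.
  α_6 = 6: Horner steps 1 → 0 → 6, so m(6) = 6.
Codeword c = [4, 1, 5, 5, 1, 6] ∈ F_7^6.


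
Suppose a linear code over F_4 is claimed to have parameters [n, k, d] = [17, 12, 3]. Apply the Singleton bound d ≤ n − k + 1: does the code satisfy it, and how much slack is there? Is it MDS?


Singleton RHS = n − k + 1 = 6, slack = 3, bound satisfied, not MDS.

Singleton bound: d ≤ n − k + 1.
Here n = 17, k = 12, so n − k + 1 = 6.
Given d = 3, check d ≤ 6: YES.
Slack = (n − k + 1) − d = 3.
The code is NOT MDS (slack = 3 > 0).
Description: the claimed parameters are [17, 12, 3]_4; such a code would be non-MDS.


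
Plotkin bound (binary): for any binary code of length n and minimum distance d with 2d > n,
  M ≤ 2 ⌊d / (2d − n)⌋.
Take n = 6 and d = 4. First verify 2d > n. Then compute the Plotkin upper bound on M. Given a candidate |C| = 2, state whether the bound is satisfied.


Plotkin bound M ≤ 4; given |C| = 2 ≤ bound (satisfied).

Check applicability: 2d = 8, n = 6.
2d − n = 2 > 0, so Plotkin applies.
Compute d/(2d−n) = 4/2 ≈ 2.0000.
⌊d/(2d−n)⌋ = 2.
Plotkin bound: M ≤ 2·2 = 4.
Given |C| = 2, check: satisfied.
This |C| is below the Plotkin bound.


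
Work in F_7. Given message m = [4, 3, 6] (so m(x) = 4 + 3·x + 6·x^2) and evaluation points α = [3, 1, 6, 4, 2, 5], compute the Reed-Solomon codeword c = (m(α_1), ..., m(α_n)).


c = [4, 6, 0, 0, 6, 1]

Message polynomial: m(x) = 4 + 3·x + 6·x^2 (mod 7).
For each evaluation point α_i, compute m(α_i) mod 7:
  α_1 = 3: Horner steps 6 → 0 → 4, so m(3) = 4.
  α_2 = 1: Horner steps 6 → 2 → 6, so m(1) = 6.
  α_3 = 6: Horner steps 6 → 4 → 0, so m(6) = 0.
  α_4 = 4: Horner steps 6 → 6 → 0, so m(4) = 0.
  α_5 = 2: Horner steps 6 → 1 → 6, so m(2) = 6.
  α_6 = 5: Horner steps 6 → 5 → 1, so m(5) = 1.
Codeword c = [4, 6, 0, 0, 6, 1] ∈ F_7^6.


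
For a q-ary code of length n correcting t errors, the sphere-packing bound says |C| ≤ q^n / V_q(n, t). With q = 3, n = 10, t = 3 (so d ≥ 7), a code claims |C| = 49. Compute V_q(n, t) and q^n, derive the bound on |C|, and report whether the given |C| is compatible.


V_q(n, t) = 1161, q^n = 59049, Hamming bound = 50, |C| = 49 ≤ bound (satisfied).

Step 1: Compute V_q(n, t) = Σ_{j=0}^3 C(n, j) (q−1)^j.
  j = 0: C(10,0)·(2)^0 = 1·1 = 1.
  j = 1: C(10,1)·(2)^1 = 10·2 = 20.
  j = 2: C(10,2)·(2)^2 = 45·4 = 180.
  j = 3: C(10,3)·(2)^3 = 120·8 = 960.
  V_q(n, t) = 1 + 20 + 180 + 960 = 1161.
Step 2: q^n = 3^10 = 59049.
Step 3: Hamming bound ⌊q^n / V_q(n,t)⌋ = ⌊59049/1161⌋ = 50.
Step 4: Compare |C| = 49 to 50: satisfied.
The claimed |C| lies below the Hamming bound.


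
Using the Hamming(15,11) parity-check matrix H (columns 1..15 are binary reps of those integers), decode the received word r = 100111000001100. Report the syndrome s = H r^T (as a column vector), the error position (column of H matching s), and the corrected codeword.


s = (0, 1, 1, 1)^T, error position = 7, corrected codeword c = 100111100001100

Compute s = H r^T mod 2 one row at a time:
  s_1 = 0 + 0 + 0 + 0 + 1 + 1 + 0 + 0 = 2 ≡ 0 (mod 2).
  s_2 = 1 + 1 + 1 + 0 + 1 + 1 + 0 + 0 = 5 ≡ 1 (mod 2).
  s_3 = 0 + 0 + 1 + 0 + 0 + 0 + 0 + 0 = 1 ≡ 1 (mod 2).
  s_4 = 1 + 0 + 1 + 0 + 0 + 0 + 1 + 0 = 3 ≡ 1 (mod 2).
s = (0, 1, 1, 1)^T — this equals column 7 of H (binary 0111), so error is at position 7.
Correct: flip bit 7 of r = 100111000001100 to get c = 100111100001100.


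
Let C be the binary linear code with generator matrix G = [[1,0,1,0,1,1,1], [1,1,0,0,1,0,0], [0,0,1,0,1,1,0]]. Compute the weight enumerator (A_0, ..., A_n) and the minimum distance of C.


Weight distribution: A_0 = 1, A_2 = 1, A_3 = 3, A_4 = 2, A_5 = 1. Minimum distance d = 2.

Enumerate all 2^3 = 8 messages m ∈ F_2^3.
For each, compute codeword c = mG in F_2^7, then tally its weight.
  m = 000 → c = 0000000, weight = 0.
  m = 100 → c = 1010111, weight = 5.
  m = 010 → c = 1100100, weight = 3.
  m = 110 → c = 0110011, weight = 4.
  m = 001 → c = 0010110, weight = 3.
  m = 101 → c = 1000001, weight = 2.
  m = 011 → c = 1110010, weight = 4.
  m = 111 → c = 0100101, weight = 3.
Tally weights:
  weight 0: 1 codewords.
  weight 2: 1 codewords.
  weight 3: 3 codewords.
  weight 4: 2 codewords.
  weight 5: 1 codewords.
Minimum distance d = smallest w > 0 with A_w > 0 = 2.
Sanity: Σ A_w = 8 = 2^3 = 8 ✓.


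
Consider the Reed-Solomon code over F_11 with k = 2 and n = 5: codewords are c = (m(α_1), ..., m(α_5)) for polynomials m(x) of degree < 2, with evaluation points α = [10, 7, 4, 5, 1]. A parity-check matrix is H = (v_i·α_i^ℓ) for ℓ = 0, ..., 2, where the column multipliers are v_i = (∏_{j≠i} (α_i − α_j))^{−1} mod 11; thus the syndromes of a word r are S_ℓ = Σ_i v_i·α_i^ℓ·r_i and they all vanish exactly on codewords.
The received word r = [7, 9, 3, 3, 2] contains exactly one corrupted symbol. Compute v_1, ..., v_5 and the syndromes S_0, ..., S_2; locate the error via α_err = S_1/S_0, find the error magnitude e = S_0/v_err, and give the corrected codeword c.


S = (3, 1, 4), error at position 3, error magnitude e = 3, c = [7, 9, 0, 3, 2].

Step 1: column multipliers v_i = (∏_{j≠i}(α_i − α_j))^{−1} mod 11.
  i = 1 (α = 10): (10−7)(10−4)(10−5)(10−1) = 3·6·5·9 = 810 ≡ 7, so v_1 = 7^{−1} = 8 (mod 11).
  i = 2 (α = 7): (7−10)(7−4)(7−5)(7−1) = (−3)·3·2·6 = −108 ≡ 2, so v_2 = 2^{−1} = 6 (mod 11).
  i = 3 (α = 4): (4−10)(4−7)(4−5)(4−1) = (−6)·(−3)·(−1)·3 = −54 ≡ 1, so v_3 = 1^{−1} = 1 (mod 11).
  i = 4 (α = 5): (5−10)(5−7)(5−4)(5−1) = (−5)·(−2)·1·4 = 40 ≡ 7, so v_4 = 7^{−1} = 8 (mod 11).
  i = 5 (α = 1): (1−10)(1−7)(1−4)(1−5) = (−9)·(−6)·(−3)·(−4) = 648 ≡ 10, so v_5 = 10^{−1} = 10 (mod 11).
  v = [8, 6, 1, 8, 10].
Step 2: syndromes of r = [7, 9, 3, 3, 2] (all sums mod 11).
  S_0 = Σ v_i r_i = 8·7 + 6·9 + 1·3 + 8·3 + 10·2 = 157 ≡ 3.
  S_1 = Σ v_i α_i r_i = 8·10·7 + 6·7·9 + 1·4·3 + 8·5·3 + 10·1·2 = 1090 ≡ 1.
  α_i^2 mod 11 = [1, 5, 5, 3, 1].
  S_2 = Σ v_i α_i^2 r_i = 8·1·7 + 6·5·9 + 1·5·3 + 8·3·3 + 10·1·2 = 433 ≡ 4.
  S = (3, 1, 4) ≠ 0, so r is not a codeword (an error is present).
Step 3: locate the error. For a single error e at position i, S_ℓ = v_i·e·α_i^ℓ, so α_err = S_1/S_0.
  S_0^{−1} = 3^{−1} = 4 (mod 11), so α_err = 1·4 = 4 ≡ 4 = α_3. Error position i = 3.
  Consistency check: S_2/S_1 = 4·1 = 4 ≡ 4 = α_err ✓ (single-error assumption holds).
Step 4: error magnitude e = S_0/v_3 = S_0·∏_{j≠3}(α_3 − α_j) = 3·1 = 3 ≡ 3 (mod 11).
Step 5: correct position 3: c_3 = r_3 − e = 3 − 3 ≡ 0 (mod 11). Hence c = [7, 9, 0, 3, 2].
  Check: interpolating c through the α_i gives m(x) = 10 + 3·x (degree < 2) with m(α_i) = c_i for every i, so c is indeed a codeword.


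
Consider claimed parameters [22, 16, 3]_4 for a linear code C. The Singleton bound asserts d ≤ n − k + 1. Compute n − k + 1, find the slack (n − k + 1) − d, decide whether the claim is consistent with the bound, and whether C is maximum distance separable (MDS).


Singleton RHS = n − k + 1 = 7, slack = 4, bound satisfied, not MDS.

Singleton bound: d ≤ n − k + 1.
Here n = 22, k = 16, so n − k + 1 = 7.
Given d = 3, check d ≤ 7: YES.
Slack = (n − k + 1) − d = 4.
The code is NOT MDS (slack = 4 > 0).
Description: the claimed parameters are [22, 16, 3]_4; such a code would be non-MDS.


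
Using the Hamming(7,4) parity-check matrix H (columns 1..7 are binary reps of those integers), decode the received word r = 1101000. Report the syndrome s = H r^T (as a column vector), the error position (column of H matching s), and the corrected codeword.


s = (1, 1, 1)^T, error position = 7, corrected codeword c = 1101001

Compute s = H r^T mod 2 one row at a time:
  s_1 = 1 + 0 + 0 + 0 = 1 ≡ 1 (mod 2).
  s_2 = 1 + 0 + 0 + 0 = 1 ≡ 1 (mod 2).
  s_3 = 1 + 0 + 0 + 0 = 1 ≡ 1 (mod 2).
s = (1, 1, 1)^T — this equals column 7 of H (binary 111), so error is at position 7.
Correct: flip bit 7 of r = 1101000 to get c = 1101001.


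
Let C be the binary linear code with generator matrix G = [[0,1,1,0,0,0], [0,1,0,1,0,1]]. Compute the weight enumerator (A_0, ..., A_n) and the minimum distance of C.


Weight distribution: A_0 = 1, A_2 = 1, A_3 = 2. Minimum distance d = 2.

Enumerate all 2^2 = 4 messages m ∈ F_2^2.
For each, compute codeword c = mG in F_2^6, then tally its weight.
  m = 00 → c = 000000, weight = 0.
  m = 10 → c = 011000, weight = 2.
  m = 01 → c = 010101, weight = 3.
  m = 11 → c = 001101, weight = 3.
Tally weights:
  weight 0: 1 codewords.
  weight 2: 1 codewords.
  weight 3: 2 codewords.
Minimum distance d = smallest w > 0 with A_w > 0 = 2.
Sanity: Σ A_w = 4 = 2^2 = 4 ✓.


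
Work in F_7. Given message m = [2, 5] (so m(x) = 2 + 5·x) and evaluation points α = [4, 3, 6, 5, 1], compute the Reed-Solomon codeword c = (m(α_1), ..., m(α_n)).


c = [1, 3, 4, 6, 0]

Message polynomial: m(x) = 2 + 5·x (mod 7).
For each evaluation point α_i, compute m(α_i) mod 7:
  α_1 = 4: Horner steps 5 → 1, so m(4) = 1.
  α_2 = 3: Horner steps 5 → 3, so m(3) = 3.
  α_3 = 6: Horner steps 5 → 4, so m(6) = 4.
  α_4 = 5: Horner steps 5 → 6, so m(5) = 6.
  α_5 = 1: Horner steps 5 → 0, so m(1) = 0.
Codeword c = [1, 3, 4, 6, 0] ∈ F_7^5.


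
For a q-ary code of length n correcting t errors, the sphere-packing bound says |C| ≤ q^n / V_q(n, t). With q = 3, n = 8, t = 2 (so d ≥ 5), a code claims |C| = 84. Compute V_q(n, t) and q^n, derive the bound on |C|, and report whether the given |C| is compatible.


V_q(n, t) = 129, q^n = 6561, Hamming bound = 50, |C| = 84 > bound (violated).

Step 1: Compute V_q(n, t) = Σ_{j=0}^2 C(n, j) (q−1)^j.
  j = 0: C(8,0)·(2)^0 = 1·1 = 1.
  j = 1: C(8,1)·(2)^1 = 8·2 = 16.
  j = 2: C(8,2)·(2)^2 = 28·4 = 112.
  V_q(n, t) = 1 + 16 + 112 = 129.
Step 2: q^n = 3^8 = 6561.
Step 3: Hamming bound ⌊q^n / V_q(n,t)⌋ = ⌊6561/129⌋ = 50.
Step 4: Compare |C| = 84 to 50: violated.
The claimed |C| lies above the Hamming bound, so no 3-ary code of length 8 with d ≥ 5 can have 84 codewords.


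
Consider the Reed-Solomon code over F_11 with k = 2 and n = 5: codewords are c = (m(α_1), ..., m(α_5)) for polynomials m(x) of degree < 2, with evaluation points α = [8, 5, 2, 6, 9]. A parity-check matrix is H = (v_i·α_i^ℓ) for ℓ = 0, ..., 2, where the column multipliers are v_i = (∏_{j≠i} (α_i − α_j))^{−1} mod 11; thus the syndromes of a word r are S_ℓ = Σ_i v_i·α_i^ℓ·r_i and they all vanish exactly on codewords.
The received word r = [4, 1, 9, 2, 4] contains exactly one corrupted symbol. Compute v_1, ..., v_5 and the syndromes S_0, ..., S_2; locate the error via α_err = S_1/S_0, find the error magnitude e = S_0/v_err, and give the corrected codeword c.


S = (3, 5, 1), error at position 5, error magnitude e = 10, c = [4, 1, 9, 2, 5].

Step 1: column multipliers v_i = (∏_{j≠i}(α_i − α_j))^{−1} mod 11.
  i = 1 (α = 8): (8−5)(8−2)(8−6)(8−9) = 3·6·2·(−1) = −36 ≡ 8, so v_1 = 8^{−1} = 7 (mod 11).
  i = 2 (α = 5): (5−8)(5−2)(5−6)(5−9) = (−3)·3·(−1)·(−4) = −36 ≡ 8, so v_2 = 8^{−1} = 7 (mod 11).
  i = 3 (α = 2): (2−8)(2−5)(2−6)(2−9) = (−6)·(−3)·(−4)·(−7) = 504 ≡ 9, so v_3 = 9^{−1} = 5 (mod 11).
  i = 4 (α = 6): (6−8)(6−5)(6−2)(6−9) = (−2)·1·4·(−3) = 24 ≡ 2, so v_4 = 2^{−1} = 6 (mod 11).
  i = 5 (α = 9): (9−8)(9−5)(9−2)(9−6) = 1·4·7·3 = 84 ≡ 7, so v_5 = 7^{−1} = 8 (mod 11).
  v = [7, 7, 5, 6, 8].
Step 2: syndromes of r = [4, 1, 9, 2, 4] (all sums mod 11).
  S_0 = Σ v_i r_i = 7·4 + 7·1 + 5·9 + 6·2 + 8·4 = 124 ≡ 3.
  S_1 = Σ v_i α_i r_i = 7·8·4 + 7·5·1 + 5·2·9 + 6·6·2 + 8·9·4 = 709 ≡ 5.
  α_i^2 mod 11 = [9, 3, 4, 3, 4].
  S_2 = Σ v_i α_i^2 r_i = 7·9·4 + 7·3·1 + 5·4·9 + 6·3·2 + 8·4·4 = 617 ≡ 1.
  S = (3, 5, 1) ≠ 0, so r is not a codeword (an error is present).
Step 3: locate the error. For a single error e at position i, S_ℓ = v_i·e·α_i^ℓ, so α_err = S_1/S_0.
  S_0^{−1} = 3^{−1} = 4 (mod 11), so α_err = 5·4 = 20 ≡ 9 = α_5. Error position i = 5.
  Consistency check: S_2/S_1 = 1·9 = 9 ≡ 9 = α_err ✓ (single-error assumption holds).
Step 4: error magnitude e = S_0/v_5 = S_0·∏_{j≠5}(α_5 − α_j) = 3·7 = 21 ≡ 10 (mod 11).
Step 5: correct position 5: c_5 = r_5 − e = 4 − 10 ≡ 5 (mod 11). Hence c = [4, 1, 9, 2, 5].
  Check: interpolating c through the α_i gives m(x) = 7 + 1·x (degree < 2) with m(α_i) = c_i for every i, so c is indeed a codeword.


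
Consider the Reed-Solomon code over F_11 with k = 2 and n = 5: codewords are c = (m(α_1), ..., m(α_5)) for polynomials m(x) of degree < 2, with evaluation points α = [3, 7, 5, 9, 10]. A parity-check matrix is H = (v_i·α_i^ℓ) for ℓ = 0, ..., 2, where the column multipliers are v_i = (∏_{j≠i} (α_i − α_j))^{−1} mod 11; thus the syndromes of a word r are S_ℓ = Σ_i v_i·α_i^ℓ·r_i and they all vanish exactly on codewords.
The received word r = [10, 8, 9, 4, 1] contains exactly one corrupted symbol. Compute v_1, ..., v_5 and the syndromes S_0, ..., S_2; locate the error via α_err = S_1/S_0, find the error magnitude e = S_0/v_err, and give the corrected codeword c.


S = (9, 4, 3), error at position 4, error magnitude e = 8, c = [10, 8, 9, 7, 1].

Step 1: column multipliers v_i = (∏_{j≠i}(α_i − α_j))^{−1} mod 11.
  i = 1 (α = 3): (3−7)(3−5)(3−9)(3−10) = (−4)·(−2)·(−6)·(−7) = 336 ≡ 6, so v_1 = 6^{−1} = 2 (mod 11).
  i = 2 (α = 7): (7−3)(7−5)(7−9)(7−10) = 4·2·(−2)·(−3) = 48 ≡ 4, so v_2 = 4^{−1} = 3 (mod 11).
  i = 3 (α = 5): (5−3)(5−7)(5−9)(5−10) = 2·(−2)·(−4)·(−5) = −80 ≡ 8, so v_3 = 8^{−1} = 7 (mod 11).
  i = 4 (α = 9): (9−3)(9−7)(9−5)(9−10) = 6·2·4·(−1) = −48 ≡ 7, so v_4 = 7^{−1} = 8 (mod 11).
  i = 5 (α = 10): (10−3)(10−7)(10−5)(10−9) = 7·3·5·1 = 105 ≡ 6, so v_5 = 6^{−1} = 2 (mod 11).
  v = [2, 3, 7, 8, 2].
Step 2: syndromes of r = [10, 8, 9, 4, 1] (all sums mod 11).
  S_0 = Σ v_i r_i = 2·10 + 3·8 + 7·9 + 8·4 + 2·1 = 141 ≡ 9.
  S_1 = Σ v_i α_i r_i = 2·3·10 + 3·7·8 + 7·5·9 + 8·9·4 + 2·10·1 = 851 ≡ 4.
  α_i^2 mod 11 = [9, 5, 3, 4, 1].
  S_2 = Σ v_i α_i^2 r_i = 2·9·10 + 3·5·8 + 7·3·9 + 8·4·4 + 2·1·1 = 619 ≡ 3.
  S = (9, 4, 3) ≠ 0, so r is not a codeword (an error is present).
Step 3: locate the error. For a single error e at position i, S_ℓ = v_i·e·α_i^ℓ, so α_err = S_1/S_0.
  S_0^{−1} = 9^{−1} = 5 (mod 11), so α_err = 4·5 = 20 ≡ 9 = α_4. Error position i = 4.
  Consistency check: S_2/S_1 = 3·3 = 9 ≡ 9 = α_err ✓ (single-error assumption holds).
Step 4: error magnitude e = S_0/v_4 = S_0·∏_{j≠4}(α_4 − α_j) = 9·7 = 63 ≡ 8 (mod 11).
Step 5: correct position 4: c_4 = r_4 − e = 4 − 8 ≡ 7 (mod 11). Hence c = [10, 8, 9, 7, 1].
  Check: interpolating c through the α_i gives m(x) = 6 + 5·x (degree < 2) with m(α_i) = c_i for every i, so c is indeed a codeword.


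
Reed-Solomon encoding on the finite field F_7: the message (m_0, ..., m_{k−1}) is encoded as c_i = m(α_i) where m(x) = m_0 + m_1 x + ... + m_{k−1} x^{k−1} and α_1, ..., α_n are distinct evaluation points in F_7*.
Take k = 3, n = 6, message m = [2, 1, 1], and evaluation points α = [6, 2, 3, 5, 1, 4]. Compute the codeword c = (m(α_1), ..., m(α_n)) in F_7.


c = [2, 1, 0, 4, 4, 1]

Message polynomial: m(x) = 2 + 1·x + 1·x^2 (mod 7).
For each evaluation point α_i, compute m(α_i) mod 7:
  α_1 = 6: Horner steps 1 → 0 → 2, so m(6) = 2.
  α_2 = 2: Horner steps 1 → 3 → 1, so m(2) = 1.
  α_3 = 3: Horner steps 1 → 4 → 0, so m(3) = 0.
  α_4 = 5: Horner steps 1 → 6 → 4, so m(5) = 4.
  α_5 = 1: Horner steps 1 → 2 → 4, so m(1) = 4.
  α_6 = 4: Horner steps 1 → 5 → 1, so m(4) = 1.
Codeword c = [2, 1, 0, 4, 4, 1] ∈ F_7^6.


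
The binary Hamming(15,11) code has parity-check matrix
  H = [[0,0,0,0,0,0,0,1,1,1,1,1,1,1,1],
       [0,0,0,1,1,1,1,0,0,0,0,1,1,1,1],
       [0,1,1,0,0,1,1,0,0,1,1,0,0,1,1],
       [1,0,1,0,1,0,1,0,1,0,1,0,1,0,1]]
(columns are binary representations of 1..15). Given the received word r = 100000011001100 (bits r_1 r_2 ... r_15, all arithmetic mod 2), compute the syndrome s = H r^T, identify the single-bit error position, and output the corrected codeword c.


s = (0, 0, 0, 1)^T, error position = 1, corrected codeword c = 000000011001100

Compute s = H r^T mod 2 one row at a time:
  s_1 = 1 + 1 + 0 + 0 + 1 + 1 + 0 + 0 = 4 ≡ 0 (mod 2).
  s_2 = 0 + 0 + 0 + 0 + 1 + 1 + 0 + 0 = 2 ≡ 0 (mod 2).
  s_3 = 0 + 0 + 0 + 0 + 0 + 0 + 0 + 0 = 0 ≡ 0 (mod 2).
  s_4 = 1 + 0 + 0 + 0 + 1 + 0 + 1 + 0 = 3 ≡ 1 (mod 2).
s = (0, 0, 0, 1)^T — this equals column 1 of H (binary 0001), so error is at position 1.
Correct: flip bit 1 of r = 100000011001100 to get c = 000000011001100.


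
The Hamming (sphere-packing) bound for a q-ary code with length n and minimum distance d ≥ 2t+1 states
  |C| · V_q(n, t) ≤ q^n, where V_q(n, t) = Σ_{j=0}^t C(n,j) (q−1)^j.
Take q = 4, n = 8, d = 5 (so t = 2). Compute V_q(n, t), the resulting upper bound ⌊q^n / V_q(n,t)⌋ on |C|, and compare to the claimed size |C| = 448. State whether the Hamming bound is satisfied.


V_q(n, t) = 277, q^n = 65536, Hamming bound = 236, |C| = 448 > bound (violated).

Step 1: Compute V_q(n, t) = Σ_{j=0}^2 C(n, j) (q−1)^j.
  j = 0: C(8,0)·(3)^0 = 1·1 = 1.
  j = 1: C(8,1)·(3)^1 = 8·3 = 24.
  j = 2: C(8,2)·(3)^2 = 28·9 = 252.
  V_q(n, t) = 1 + 24 + 252 = 277.
Step 2: q^n = 4^8 = 65536.
Step 3: Hamming bound ⌊q^n / V_q(n,t)⌋ = ⌊65536/277⌋ = 236.
Step 4: Compare |C| = 448 to 236: violated.
The claimed |C| lies above the Hamming bound, so no 4-ary code of length 8 with d ≥ 5 can have 448 codewords.


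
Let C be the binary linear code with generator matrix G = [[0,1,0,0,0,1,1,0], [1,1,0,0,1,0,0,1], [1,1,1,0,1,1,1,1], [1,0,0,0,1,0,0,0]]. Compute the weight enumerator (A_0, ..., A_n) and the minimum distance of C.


Weight distribution: A_0 = 1, A_2 = 4, A_3 = 3, A_4 = 3, A_5 = 4, A_7 = 1. Minimum distance d = 2.

Enumerate all 2^4 = 16 messages m ∈ F_2^4.
For each, compute codeword c = mG in F_2^8, then tally its weight.
  m = 0000 → c = 00000000, weight = 0.
  m = 1000 → c = 01000110, weight = 3.
  m = 0100 → c = 11001001, weight = 4.
  m = 1100 → c = 10001111, weight = 5.
  m = 0010 → c = 11101111, weight = 7.
  m = 1010 → c = 10101001, weight = 4.
  m = 0110 → c = 00100110, weight = 3.
  m = 1110 → c = 01100000, weight = 2.
  m = 0001 → c = 10001000, weight = 2.
  m = 1001 → c = 11001110, weight = 5.
  m = 0101 → c = 01000001, weight = 2.
  m = 1101 → c = 00000111, weight = 3.
  m = 0011 → c = 01100111, weight = 5.
  m = 1011 → c = 00100001, weight = 2.
  m = 0111 → c = 10101110, weight = 5.
  m = 1111 → c = 11101000, weight = 4.
Tally weights:
  weight 0: 1 codewords.
  weight 2: 4 codewords.
  weight 3: 3 codewords.
  weight 4: 3 codewords.
  weight 5: 4 codewords.
  weight 7: 1 codewords.
Minimum distance d = smallest w > 0 with A_w > 0 = 2.
Sanity: Σ A_w = 16 = 2^4 = 16 ✓.
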